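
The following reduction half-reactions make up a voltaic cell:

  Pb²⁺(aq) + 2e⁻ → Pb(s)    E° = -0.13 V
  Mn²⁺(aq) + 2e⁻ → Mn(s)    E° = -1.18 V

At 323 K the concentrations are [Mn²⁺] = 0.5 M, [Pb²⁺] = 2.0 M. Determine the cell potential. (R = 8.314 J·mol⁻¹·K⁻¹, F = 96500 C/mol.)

1.07 V

The Pb²⁺/Pb couple has the higher reduction potential and acts as the cathode, so E°_cell = -0.13 − (-1.18) = 1.05 V.
Balancing electrons gives n = 2; the reaction quotient is Q = [Mn²⁺]/[Pb²⁺] = 0.250.
E = E° − (RT/nF) ln Q = 1.05 − (8.314×323)/(2×96500) × (-1.386) = 1.050 + 0.019 = 1.069 V.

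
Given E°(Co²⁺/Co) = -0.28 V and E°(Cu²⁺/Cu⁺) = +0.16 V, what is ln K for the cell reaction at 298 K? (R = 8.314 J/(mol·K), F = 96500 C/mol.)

ln K = 34.3

E°_cell = +0.16 − (-0.28) = 0.44 V, with n = 2 electrons transferred.
At equilibrium E = 0, so the Nernst equation gives ln K = nFE°/RT = (2)(96500)(0.44)/((8.314)(298)) = 34.28.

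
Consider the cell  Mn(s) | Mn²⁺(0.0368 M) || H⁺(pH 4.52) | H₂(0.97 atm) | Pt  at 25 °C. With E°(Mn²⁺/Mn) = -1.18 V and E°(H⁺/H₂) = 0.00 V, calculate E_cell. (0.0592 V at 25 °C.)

The hydrogen couple is the cathode, so E°_cell = 1.18 V; n = 2.
[H⁺] = 10^(−4.52) = 3 × 10^-5 M, and Q = [Mn²⁺]·P(H₂) / [H⁺]^2 = 3.91 × 10^7.
E = E° − (0.0592/2) log Q = 1.18 − (0.0592/2)(7.593) = 0.955 V.

0.96 V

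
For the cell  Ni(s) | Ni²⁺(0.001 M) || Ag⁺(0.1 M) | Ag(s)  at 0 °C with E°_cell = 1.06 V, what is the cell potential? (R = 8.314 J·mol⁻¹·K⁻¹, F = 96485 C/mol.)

1.09 V

Balancing electrons gives n = 2; the reaction quotient is Q = [Ni²⁺]/[Ag⁺]^2 = 0.100.
E = E° − (RT/nF) ln Q = 1.06 − (8.314×273)/(2×96485) × (-2.303) = 1.060 + 0.027 = 1.087 V.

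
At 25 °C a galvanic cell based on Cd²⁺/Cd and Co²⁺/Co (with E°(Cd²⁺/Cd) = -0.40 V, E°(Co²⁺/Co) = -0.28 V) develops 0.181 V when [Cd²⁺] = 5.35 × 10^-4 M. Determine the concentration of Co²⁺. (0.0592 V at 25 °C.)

From the Nernst equation, log Q = n(E° − E)/0.0592 = 2(0.12 − 0.181)/0.0592 = -2.061, so Q = 0.00869.
With Q = [Cd²⁺]/[Co²⁺] and the known concentrations, [Co²⁺] in the denominator gives [Co²⁺] = 0.062 M.

0.062 M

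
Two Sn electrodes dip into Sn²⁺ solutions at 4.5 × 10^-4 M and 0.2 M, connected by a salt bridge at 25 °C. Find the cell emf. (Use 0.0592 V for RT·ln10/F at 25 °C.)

Both half-cells are Sn²⁺/Sn, so E°_cell = 0. The concentrated side is the cathode; the cell reaction moves Sn²⁺ from high to low concentration with n = 2.
Q = [Sn²⁺]_dilute/[Sn²⁺]_conc = 4.5 × 10^-4/0.2 = 0.00225.
E = 0 − (0.0592/2) log Q = −(0.0592/2)(-2.648) = 0.0784 V.

0.078 V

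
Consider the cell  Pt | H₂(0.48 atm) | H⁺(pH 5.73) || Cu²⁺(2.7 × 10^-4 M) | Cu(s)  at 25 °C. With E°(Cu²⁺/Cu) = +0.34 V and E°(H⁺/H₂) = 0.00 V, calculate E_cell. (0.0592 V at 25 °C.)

0.56 V

The Cu²⁺/Cu couple is the cathode, so E°_cell = 0.34 V; n = 2.
[H⁺] = 10^(−5.73) = 1.9 × 10^-6 M, and Q = [H⁺]^2 / ([Cu²⁺]·P(H₂)) = 2.68 × 10^-8.
E = E° − (0.0592/2) log Q = 0.34 − (0.0592/2)(-7.573) = 0.564 V.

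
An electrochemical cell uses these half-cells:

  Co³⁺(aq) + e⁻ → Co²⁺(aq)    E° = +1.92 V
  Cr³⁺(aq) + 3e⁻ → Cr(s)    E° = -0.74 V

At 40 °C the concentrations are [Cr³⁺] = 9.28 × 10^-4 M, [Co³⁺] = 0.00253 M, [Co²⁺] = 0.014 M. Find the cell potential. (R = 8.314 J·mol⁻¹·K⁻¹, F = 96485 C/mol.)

2.68 V

The Co³⁺/Co²⁺ couple has the higher reduction potential and acts as the cathode, so E°_cell = +1.92 − (-0.74) = 2.66 V.
Balancing electrons gives n = 3; the reaction quotient is Q = [Cr³⁺]·[Co²⁺]^3/[Co³⁺]^3 = 0.157.
E = E° − (RT/nF) ln Q = 2.66 − (8.314×313)/(3×96485) × (-1.850) = 2.660 + 0.017 = 2.677 V.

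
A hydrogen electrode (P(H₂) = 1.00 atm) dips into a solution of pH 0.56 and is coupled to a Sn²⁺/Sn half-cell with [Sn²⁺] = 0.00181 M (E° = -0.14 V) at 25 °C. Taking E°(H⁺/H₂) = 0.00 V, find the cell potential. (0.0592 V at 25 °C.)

The hydrogen couple is the cathode, so E°_cell = 0.14 V; n = 2.
[H⁺] = 10^(−0.56) = 0.28 M, and Q = [Sn²⁺]·P(H₂) / [H⁺]^2 = 0.0239.
E = E° − (0.0592/2) log Q = 0.14 − (0.0592/2)(-1.622) = 0.188 V.

0.19 V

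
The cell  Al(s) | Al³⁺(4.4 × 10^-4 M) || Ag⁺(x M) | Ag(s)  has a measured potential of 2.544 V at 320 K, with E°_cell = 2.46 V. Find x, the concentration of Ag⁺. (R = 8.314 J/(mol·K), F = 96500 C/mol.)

1.6 M

From the Nernst equation, ln Q = nF(E° − E)/RT = 3×96500×(2.46 − 2.544)/(8.314×320) = -9.140, so Q = 1.07 × 10^-4.
With Q = [Al³⁺]/[Ag⁺]^3 and the known concentrations, [Ag⁺]^3 in the denominator gives [Ag⁺] = 1.6 M.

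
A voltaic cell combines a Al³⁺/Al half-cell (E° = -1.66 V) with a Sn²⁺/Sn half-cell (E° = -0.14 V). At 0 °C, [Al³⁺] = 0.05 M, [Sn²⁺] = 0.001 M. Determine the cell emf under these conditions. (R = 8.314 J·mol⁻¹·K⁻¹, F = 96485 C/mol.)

1.46 V

The Sn²⁺/Sn couple has the higher reduction potential and acts as the cathode, so E°_cell = -0.14 − (-1.66) = 1.52 V.
Balancing electrons gives n = 6; the reaction quotient is Q = [Al³⁺]^2/[Sn²⁺]^3 = 2.5 × 10^6.
E = E° − (RT/nF) ln Q = 1.52 − (8.314×273)/(6×96485) × (14.732) = 1.520 − 0.058 = 1.462 V.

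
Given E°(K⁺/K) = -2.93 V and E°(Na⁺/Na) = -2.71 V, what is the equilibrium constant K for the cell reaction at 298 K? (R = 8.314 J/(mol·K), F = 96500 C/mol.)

5300

E°_cell = -2.71 − (-2.93) = 0.22 V, with n = 1 electron transferred.
At equilibrium E = 0, so the Nernst equation gives ln K = nFE°/RT = (1)(96500)(0.22)/((8.314)(298)) = 8.57.
K = e^8.57 = 5300.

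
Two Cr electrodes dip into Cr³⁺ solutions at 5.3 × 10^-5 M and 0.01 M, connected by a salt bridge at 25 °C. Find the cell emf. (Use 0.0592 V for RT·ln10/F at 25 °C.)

Both half-cells are Cr³⁺/Cr, so E°_cell = 0. The concentrated side is the cathode; the cell reaction moves Cr³⁺ from high to low concentration with n = 3.
Q = [Cr³⁺]_dilute/[Cr³⁺]_conc = 5.3 × 10^-5/0.01 = 0.00530.
E = 0 − (0.0592/3) log Q = −(0.0592/3)(-2.276) = 0.0449 V.

0.045 V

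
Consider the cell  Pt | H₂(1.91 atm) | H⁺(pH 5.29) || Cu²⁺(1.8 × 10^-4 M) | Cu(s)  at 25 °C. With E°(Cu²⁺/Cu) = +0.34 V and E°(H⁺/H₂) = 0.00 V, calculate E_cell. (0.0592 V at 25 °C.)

The Cu²⁺/Cu couple is the cathode, so E°_cell = 0.34 V; n = 2.
[H⁺] = 10^(−5.29) = 5.1 × 10^-6 M, and Q = [H⁺]^2 / ([Cu²⁺]·P(H₂)) = 7.65 × 10^-8.
E = E° − (0.0592/2) log Q = 0.34 − (0.0592/2)(-7.116) = 0.551 V.

0.55 V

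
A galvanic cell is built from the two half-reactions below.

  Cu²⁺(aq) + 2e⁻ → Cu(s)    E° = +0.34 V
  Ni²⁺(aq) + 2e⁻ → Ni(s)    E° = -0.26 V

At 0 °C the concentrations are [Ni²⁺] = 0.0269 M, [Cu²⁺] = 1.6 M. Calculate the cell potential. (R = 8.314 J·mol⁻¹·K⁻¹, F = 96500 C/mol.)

The Cu²⁺/Cu couple has the higher reduction potential and acts as the cathode, so E°_cell = +0.34 − (-0.26) = 0.60 V.
Balancing electrons gives n = 2; the reaction quotient is Q = [Ni²⁺]/[Cu²⁺] = 0.0168.
E = E° − (RT/nF) ln Q = 0.60 − (8.314×273)/(2×96500) × (-4.086) = 0.600 + 0.048 = 0.648 V.

0.648 V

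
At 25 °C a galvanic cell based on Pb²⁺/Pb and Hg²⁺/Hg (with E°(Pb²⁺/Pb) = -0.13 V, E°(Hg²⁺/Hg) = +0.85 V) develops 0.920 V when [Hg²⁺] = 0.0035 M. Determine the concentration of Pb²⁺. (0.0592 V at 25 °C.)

0.37 M

From the Nernst equation, log Q = n(E° − E)/0.0592 = 2(0.98 − 0.920)/0.0592 = 2.027, so Q = 106.
With Q = [Pb²⁺]/[Hg²⁺] and the known concentrations, [Pb²⁺] in the numerator gives [Pb²⁺] = 0.37 M.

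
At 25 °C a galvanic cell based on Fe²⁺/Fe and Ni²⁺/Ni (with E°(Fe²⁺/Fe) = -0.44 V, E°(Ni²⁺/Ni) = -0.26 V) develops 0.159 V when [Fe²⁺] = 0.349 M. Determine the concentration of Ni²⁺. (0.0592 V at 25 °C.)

0.068 M

From the Nernst equation, log Q = n(E° − E)/0.0592 = 2(0.18 − 0.159)/0.0592 = 0.709, so Q = 5.12.
With Q = [Fe²⁺]/[Ni²⁺] and the known concentrations, [Ni²⁺] in the denominator gives [Ni²⁺] = 0.068 M.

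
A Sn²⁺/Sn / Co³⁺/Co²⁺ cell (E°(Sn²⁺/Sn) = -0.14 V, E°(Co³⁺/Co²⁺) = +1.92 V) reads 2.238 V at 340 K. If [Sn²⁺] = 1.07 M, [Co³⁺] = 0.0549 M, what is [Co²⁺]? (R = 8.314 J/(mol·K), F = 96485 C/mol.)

From the Nernst equation, ln Q = nF(E° − E)/RT = 2×96485×(2.06 − 2.238)/(8.314×340) = -12.151, so Q = 5.28 × 10^-6.
With Q = [Sn²⁺]·[Co²⁺]^2/[Co³⁺]^2 and the known concentrations, [Co²⁺]^2 in the numerator gives [Co²⁺] = 1.2 × 10^-4 M.

1.2 × 10^-4 M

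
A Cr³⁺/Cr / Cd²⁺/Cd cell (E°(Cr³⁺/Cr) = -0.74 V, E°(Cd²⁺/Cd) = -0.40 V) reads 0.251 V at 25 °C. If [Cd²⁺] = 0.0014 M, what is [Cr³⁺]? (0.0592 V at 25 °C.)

From the Nernst equation, log Q = n(E° − E)/0.0592 = 6(0.34 − 0.251)/0.0592 = 9.020, so Q = 1.05 × 10^9.
With Q = [Cr³⁺]^2/[Cd²⁺]^3 and the known concentrations, [Cr³⁺]^2 in the numerator gives [Cr³⁺] = 1.7 M.

1.7 M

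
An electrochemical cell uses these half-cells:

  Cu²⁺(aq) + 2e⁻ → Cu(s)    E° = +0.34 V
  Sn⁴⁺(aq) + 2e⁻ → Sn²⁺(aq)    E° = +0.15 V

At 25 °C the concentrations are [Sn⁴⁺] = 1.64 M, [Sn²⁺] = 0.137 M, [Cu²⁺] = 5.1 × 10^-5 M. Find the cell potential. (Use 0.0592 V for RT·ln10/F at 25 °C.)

0.031 V

The Cu²⁺/Cu couple has the higher reduction potential and acts as the cathode, so E°_cell = +0.34 − (+0.15) = 0.19 V.
Balancing electrons gives n = 2; the reaction quotient is Q = [Sn⁴⁺]/([Sn²⁺]·[Cu²⁺]) = 2.35 × 10^5.
At 25 °C, E = E° − (0.0592/n) log Q = 0.19 − (0.0592/2)(5.371) = 0.190 − 0.159 = 0.031 V.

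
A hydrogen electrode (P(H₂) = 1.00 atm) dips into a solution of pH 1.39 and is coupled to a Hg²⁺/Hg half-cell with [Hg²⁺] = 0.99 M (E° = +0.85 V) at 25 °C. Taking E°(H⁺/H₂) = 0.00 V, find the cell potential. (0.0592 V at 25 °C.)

The Hg²⁺/Hg couple is the cathode, so E°_cell = 0.85 V; n = 2.
[H⁺] = 10^(−1.39) = 0.041 M, and Q = [H⁺]^2 / ([Hg²⁺]·P(H₂)) = 0.00168.
E = E° − (0.0592/2) log Q = 0.85 − (0.0592/2)(-2.776) = 0.932 V.

0.93 V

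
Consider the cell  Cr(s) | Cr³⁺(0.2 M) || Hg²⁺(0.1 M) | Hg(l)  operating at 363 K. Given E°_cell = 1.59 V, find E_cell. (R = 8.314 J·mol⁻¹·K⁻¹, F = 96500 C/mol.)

Balancing electrons gives n = 6; the reaction quotient is Q = [Cr³⁺]^2/[Hg²⁺]^3 = 40.0.
E = E° − (RT/nF) ln Q = 1.59 − (8.314×363)/(6×96500) × (3.689) = 1.590 − 0.019 = 1.571 V.

1.57 V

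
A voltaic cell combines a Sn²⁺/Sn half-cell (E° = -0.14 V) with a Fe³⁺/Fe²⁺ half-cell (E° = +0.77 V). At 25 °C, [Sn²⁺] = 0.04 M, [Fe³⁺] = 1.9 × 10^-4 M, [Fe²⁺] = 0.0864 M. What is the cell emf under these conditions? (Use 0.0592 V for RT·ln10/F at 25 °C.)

0.794 V

The Fe³⁺/Fe²⁺ couple has the higher reduction potential and acts as the cathode, so E°_cell = +0.77 − (-0.14) = 0.91 V.
Balancing electrons gives n = 2; the reaction quotient is Q = [Sn²⁺]·[Fe²⁺]^2/[Fe³⁺]^2 = 8270.
At 25 °C, E = E° − (0.0592/n) log Q = 0.91 − (0.0592/2)(3.918) = 0.910 − 0.116 = 0.794 V.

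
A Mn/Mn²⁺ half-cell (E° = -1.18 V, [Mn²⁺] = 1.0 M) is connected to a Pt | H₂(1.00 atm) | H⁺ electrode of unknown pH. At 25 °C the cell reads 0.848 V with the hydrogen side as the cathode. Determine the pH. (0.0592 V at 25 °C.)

E°_cell = 1.18 V and n = 2.
log Q = n(E° − E)/0.0592 = 2×(1.18 − 0.848)/0.0592 = 11.216.
With Q = [Mn²⁺]·P(H₂) / [H⁺]^2, solving for [H⁺] gives log[H⁺] = -5.608, so pH = 5.61.

pH = 5.61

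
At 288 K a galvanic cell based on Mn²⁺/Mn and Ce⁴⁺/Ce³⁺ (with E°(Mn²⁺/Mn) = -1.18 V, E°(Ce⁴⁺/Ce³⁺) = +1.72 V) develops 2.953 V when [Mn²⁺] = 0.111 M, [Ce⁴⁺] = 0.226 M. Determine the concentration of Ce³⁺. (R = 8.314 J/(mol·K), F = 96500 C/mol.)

From the Nernst equation, ln Q = nF(E° − E)/RT = 2×96500×(2.90 − 2.953)/(8.314×288) = -4.272, so Q = 0.0140.
With Q = [Mn²⁺]·[Ce³⁺]^2/[Ce⁴⁺]^2 and the known concentrations, [Ce³⁺]^2 in the numerator gives [Ce³⁺] = 0.08 M.

0.08 M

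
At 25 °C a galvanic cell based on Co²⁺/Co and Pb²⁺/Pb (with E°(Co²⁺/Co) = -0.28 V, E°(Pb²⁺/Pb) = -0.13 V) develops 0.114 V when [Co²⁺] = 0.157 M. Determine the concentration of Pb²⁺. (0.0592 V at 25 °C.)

0.0095 M

From the Nernst equation, log Q = n(E° − E)/0.0592 = 2(0.15 − 0.114)/0.0592 = 1.216, so Q = 16.5.
With Q = [Co²⁺]/[Pb²⁺] and the known concentrations, [Pb²⁺] in the denominator gives [Pb²⁺] = 0.0095 M.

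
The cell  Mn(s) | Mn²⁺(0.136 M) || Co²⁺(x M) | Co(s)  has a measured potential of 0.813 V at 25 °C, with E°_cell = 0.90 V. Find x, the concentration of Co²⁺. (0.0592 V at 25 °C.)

1.6 × 10^-4 M

From the Nernst equation, log Q = n(E° − E)/0.0592 = 2(0.90 − 0.813)/0.0592 = 2.939, so Q = 869.
With Q = [Mn²⁺]/[Co²⁺] and the known concentrations, [Co²⁺] in the denominator gives [Co²⁺] = 1.6 × 10^-4 M.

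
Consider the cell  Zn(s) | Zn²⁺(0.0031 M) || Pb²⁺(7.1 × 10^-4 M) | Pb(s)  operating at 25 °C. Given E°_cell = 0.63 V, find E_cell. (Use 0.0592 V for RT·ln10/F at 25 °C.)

0.611 V

Balancing electrons gives n = 2; the reaction quotient is Q = [Zn²⁺]/[Pb²⁺] = 4.37.
At 25 °C, E = E° − (0.0592/n) log Q = 0.63 − (0.0592/2)(0.640) = 0.630 − 0.019 = 0.611 V.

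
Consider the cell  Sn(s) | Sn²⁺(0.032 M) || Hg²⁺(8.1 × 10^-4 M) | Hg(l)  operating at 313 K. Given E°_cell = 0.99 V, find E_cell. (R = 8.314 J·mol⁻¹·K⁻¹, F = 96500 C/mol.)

Balancing electrons gives n = 2; the reaction quotient is Q = [Sn²⁺]/[Hg²⁺] = 39.5.
E = E° − (RT/nF) ln Q = 0.99 − (8.314×313)/(2×96500) × (3.676) = 0.990 − 0.050 = 0.940 V.

0.940 V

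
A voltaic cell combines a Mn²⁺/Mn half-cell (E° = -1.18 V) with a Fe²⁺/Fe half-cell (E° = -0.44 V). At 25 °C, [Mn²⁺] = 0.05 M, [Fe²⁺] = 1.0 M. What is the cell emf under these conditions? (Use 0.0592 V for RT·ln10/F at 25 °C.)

0.779 V

The Fe²⁺/Fe couple has the higher reduction potential and acts as the cathode, so E°_cell = -0.44 − (-1.18) = 0.74 V.
Balancing electrons gives n = 2; the reaction quotient is Q = [Mn²⁺]/[Fe²⁺] = 0.0500.
At 25 °C, E = E° − (0.0592/n) log Q = 0.74 − (0.0592/2)(-1.301) = 0.740 + 0.039 = 0.779 V.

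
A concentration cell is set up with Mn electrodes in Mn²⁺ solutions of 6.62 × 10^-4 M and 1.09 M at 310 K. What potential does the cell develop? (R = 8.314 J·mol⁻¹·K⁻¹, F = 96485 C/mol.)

Both half-cells are Mn²⁺/Mn, so E°_cell = 0. The concentrated side is the cathode; the cell reaction moves Mn²⁺ from high to low concentration with n = 2.
Q = [Mn²⁺]_dilute/[Mn²⁺]_conc = 6.62 × 10^-4/1.09 = 6.07 × 10^-4.
E = 0 − (RT/nF) ln Q = −((8.314×310)/(2×96485))(-7.406) = 0.0989 V.

0.099 V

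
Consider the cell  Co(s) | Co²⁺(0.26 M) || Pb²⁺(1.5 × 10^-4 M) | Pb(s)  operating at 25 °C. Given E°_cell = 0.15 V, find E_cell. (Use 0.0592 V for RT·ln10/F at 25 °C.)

0.054 V

Balancing electrons gives n = 2; the reaction quotient is Q = [Co²⁺]/[Pb²⁺] = 1730.
At 25 °C, E = E° − (0.0592/n) log Q = 0.15 − (0.0592/2)(3.239) = 0.150 − 0.096 = 0.054 V.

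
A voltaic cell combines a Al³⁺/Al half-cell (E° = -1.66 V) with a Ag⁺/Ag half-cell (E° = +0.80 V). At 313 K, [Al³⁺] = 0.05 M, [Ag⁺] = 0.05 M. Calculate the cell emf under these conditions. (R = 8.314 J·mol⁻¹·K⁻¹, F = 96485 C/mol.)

The Ag⁺/Ag couple has the higher reduction potential and acts as the cathode, so E°_cell = +0.80 − (-1.66) = 2.46 V.
Balancing electrons gives n = 3; the reaction quotient is Q = [Al³⁺]/[Ag⁺]^3 = 400.
E = E° − (RT/nF) ln Q = 2.46 − (8.314×313)/(3×96485) × (5.991) = 2.460 − 0.054 = 2.406 V.

2.41 V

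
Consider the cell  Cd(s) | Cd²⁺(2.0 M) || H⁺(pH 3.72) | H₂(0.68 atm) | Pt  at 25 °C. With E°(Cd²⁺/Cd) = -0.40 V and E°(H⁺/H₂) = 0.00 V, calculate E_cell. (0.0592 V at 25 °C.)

The hydrogen couple is the cathode, so E°_cell = 0.40 V; n = 2.
[H⁺] = 10^(−3.72) = 1.9 × 10^-4 M, and Q = [Cd²⁺]·P(H₂) / [H⁺]^2 = 3.75 × 10^7.
E = E° − (0.0592/2) log Q = 0.40 − (0.0592/2)(7.574) = 0.176 V.

0.18 V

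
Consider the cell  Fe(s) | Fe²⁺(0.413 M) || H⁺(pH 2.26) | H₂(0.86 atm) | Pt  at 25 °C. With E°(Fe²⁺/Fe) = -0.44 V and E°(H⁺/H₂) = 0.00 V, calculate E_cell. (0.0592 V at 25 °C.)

0.32 V

The hydrogen couple is the cathode, so E°_cell = 0.44 V; n = 2.
[H⁺] = 10^(−2.26) = 0.0055 M, and Q = [Fe²⁺]·P(H₂) / [H⁺]^2 = 1.18 × 10^4.
E = E° − (0.0592/2) log Q = 0.44 − (0.0592/2)(4.070) = 0.320 V.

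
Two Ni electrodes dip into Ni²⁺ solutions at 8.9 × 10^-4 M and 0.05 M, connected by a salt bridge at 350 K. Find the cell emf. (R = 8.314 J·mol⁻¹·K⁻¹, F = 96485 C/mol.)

Both half-cells are Ni²⁺/Ni, so E°_cell = 0. The concentrated side is the cathode; the cell reaction moves Ni²⁺ from high to low concentration with n = 2.
Q = [Ni²⁺]_dilute/[Ni²⁺]_conc = 8.9 × 10^-4/0.05 = 0.0178.
E = 0 − (RT/nF) ln Q = −((8.314×350)/(2×96485))(-4.029) = 0.0608 V.

0.061 V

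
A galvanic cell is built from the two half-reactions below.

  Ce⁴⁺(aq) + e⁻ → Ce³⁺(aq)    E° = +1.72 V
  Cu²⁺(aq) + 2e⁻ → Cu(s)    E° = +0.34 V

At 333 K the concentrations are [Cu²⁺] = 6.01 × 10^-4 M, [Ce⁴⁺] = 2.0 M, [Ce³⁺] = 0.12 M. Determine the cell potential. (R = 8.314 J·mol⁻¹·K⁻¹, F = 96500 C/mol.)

1.57 V

The Ce⁴⁺/Ce³⁺ couple has the higher reduction potential and acts as the cathode, so E°_cell = +1.72 − (+0.34) = 1.38 V.
Balancing electrons gives n = 2; the reaction quotient is Q = [Cu²⁺]·[Ce³⁺]^2/[Ce⁴⁺]^2 = 2.16 × 10^-6.
E = E° − (RT/nF) ln Q = 1.38 − (8.314×333)/(2×96500) × (-13.044) = 1.380 + 0.187 = 1.567 V.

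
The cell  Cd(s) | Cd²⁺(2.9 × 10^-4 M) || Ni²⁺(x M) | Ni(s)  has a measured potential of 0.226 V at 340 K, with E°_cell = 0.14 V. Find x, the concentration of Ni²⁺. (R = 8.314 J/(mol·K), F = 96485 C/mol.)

From the Nernst equation, ln Q = nF(E° − E)/RT = 2×96485×(0.14 − 0.226)/(8.314×340) = -5.871, so Q = 0.00282.
With Q = [Cd²⁺]/[Ni²⁺] and the known concentrations, [Ni²⁺] in the denominator gives [Ni²⁺] = 0.1 M.

0.1 M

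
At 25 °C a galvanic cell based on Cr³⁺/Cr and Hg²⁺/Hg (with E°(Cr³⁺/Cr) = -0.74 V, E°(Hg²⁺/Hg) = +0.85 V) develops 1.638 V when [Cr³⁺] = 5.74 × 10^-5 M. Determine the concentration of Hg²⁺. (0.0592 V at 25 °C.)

0.062 M

From the Nernst equation, log Q = n(E° − E)/0.0592 = 6(1.59 − 1.638)/0.0592 = -4.865, so Q = 1.37 × 10^-5.
With Q = [Cr³⁺]^2/[Hg²⁺]^3 and the known concentrations, [Hg²⁺]^3 in the denominator gives [Hg²⁺] = 0.062 M.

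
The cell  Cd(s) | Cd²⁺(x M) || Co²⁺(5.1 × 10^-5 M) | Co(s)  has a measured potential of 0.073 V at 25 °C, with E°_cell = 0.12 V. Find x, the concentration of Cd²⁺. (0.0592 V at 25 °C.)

From the Nernst equation, log Q = n(E° − E)/0.0592 = 2(0.12 − 0.073)/0.0592 = 1.588, so Q = 38.7.
With Q = [Cd²⁺]/[Co²⁺] and the known concentrations, [Cd²⁺] in the numerator gives [Cd²⁺] = 0.002 M.

0.002 M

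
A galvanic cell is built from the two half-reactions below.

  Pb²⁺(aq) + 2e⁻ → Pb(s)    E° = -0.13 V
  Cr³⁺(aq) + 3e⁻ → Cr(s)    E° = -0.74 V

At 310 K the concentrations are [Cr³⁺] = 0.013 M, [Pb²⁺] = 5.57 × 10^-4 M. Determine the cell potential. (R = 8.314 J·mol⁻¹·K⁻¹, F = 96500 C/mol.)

The Pb²⁺/Pb couple has the higher reduction potential and acts as the cathode, so E°_cell = -0.13 − (-0.74) = 0.61 V.
Balancing electrons gives n = 6; the reaction quotient is Q = [Cr³⁺]^2/[Pb²⁺]^3 = 9.78 × 10^5.
E = E° − (RT/nF) ln Q = 0.61 − (8.314×310)/(6×96500) × (13.793) = 0.610 − 0.061 = 0.549 V.

0.549 V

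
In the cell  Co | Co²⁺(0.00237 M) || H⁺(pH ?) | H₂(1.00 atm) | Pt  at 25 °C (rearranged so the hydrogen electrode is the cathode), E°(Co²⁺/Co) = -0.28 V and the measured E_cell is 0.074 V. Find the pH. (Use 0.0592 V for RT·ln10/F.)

pH = 4.79

E°_cell = 0.28 V and n = 2.
log Q = n(E° − E)/0.0592 = 2×(0.28 − 0.074)/0.0592 = 6.959.
With Q = [Co²⁺]·P(H₂) / [H⁺]^2, solving for [H⁺] gives log[H⁺] = -4.792, so pH = 4.79.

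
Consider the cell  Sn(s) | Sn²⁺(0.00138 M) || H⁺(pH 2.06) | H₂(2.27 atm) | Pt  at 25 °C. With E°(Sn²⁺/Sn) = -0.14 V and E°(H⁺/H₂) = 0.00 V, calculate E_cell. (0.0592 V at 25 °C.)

0.092 V

The hydrogen couple is the cathode, so E°_cell = 0.14 V; n = 2.
[H⁺] = 10^(−2.06) = 0.0087 M, and Q = [Sn²⁺]·P(H₂) / [H⁺]^2 = 41.3.
E = E° − (0.0592/2) log Q = 0.14 − (0.0592/2)(1.616) = 0.092 V.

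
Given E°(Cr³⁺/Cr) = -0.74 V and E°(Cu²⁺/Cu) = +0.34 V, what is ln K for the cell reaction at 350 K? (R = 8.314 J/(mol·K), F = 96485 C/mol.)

ln K = 214.9

E°_cell = +0.34 − (-0.74) = 1.08 V, with n = 6 electrons transferred.
At equilibrium E = 0, so the Nernst equation gives ln K = nFE°/RT = (6)(96485)(1.08)/((8.314)(350)) = 214.86.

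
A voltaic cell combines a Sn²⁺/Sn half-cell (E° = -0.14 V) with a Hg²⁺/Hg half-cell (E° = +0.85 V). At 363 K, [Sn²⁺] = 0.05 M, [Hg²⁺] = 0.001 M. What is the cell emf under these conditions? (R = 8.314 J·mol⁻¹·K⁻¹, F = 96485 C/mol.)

0.929 V

The Hg²⁺/Hg couple has the higher reduction potential and acts as the cathode, so E°_cell = +0.85 − (-0.14) = 0.99 V.
Balancing electrons gives n = 2; the reaction quotient is Q = [Sn²⁺]/[Hg²⁺] = 50.0.
E = E° − (RT/nF) ln Q = 0.99 − (8.314×363)/(2×96485) × (3.912) = 0.990 − 0.061 = 0.929 V.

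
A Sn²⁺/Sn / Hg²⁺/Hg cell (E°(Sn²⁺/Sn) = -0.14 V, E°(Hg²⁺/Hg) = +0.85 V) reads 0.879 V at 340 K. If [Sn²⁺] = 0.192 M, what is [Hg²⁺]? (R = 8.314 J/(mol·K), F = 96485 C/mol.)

From the Nernst equation, ln Q = nF(E° − E)/RT = 2×96485×(0.99 − 0.879)/(8.314×340) = 7.577, so Q = 1950.
With Q = [Sn²⁺]/[Hg²⁺] and the known concentrations, [Hg²⁺] in the denominator gives [Hg²⁺] = 9.8 × 10^-5 M.

9.8 × 10^-5 M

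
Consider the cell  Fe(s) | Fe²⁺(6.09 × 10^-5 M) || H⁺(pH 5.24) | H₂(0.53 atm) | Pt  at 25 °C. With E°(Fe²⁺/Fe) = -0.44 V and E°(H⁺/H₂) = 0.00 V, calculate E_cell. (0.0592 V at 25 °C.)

The hydrogen couple is the cathode, so E°_cell = 0.44 V; n = 2.
[H⁺] = 10^(−5.24) = 5.8 × 10^-6 M, and Q = [Fe²⁺]·P(H₂) / [H⁺]^2 = 9.75 × 10^5.
E = E° − (0.0592/2) log Q = 0.44 − (0.0592/2)(5.989) = 0.263 V.

0.26 V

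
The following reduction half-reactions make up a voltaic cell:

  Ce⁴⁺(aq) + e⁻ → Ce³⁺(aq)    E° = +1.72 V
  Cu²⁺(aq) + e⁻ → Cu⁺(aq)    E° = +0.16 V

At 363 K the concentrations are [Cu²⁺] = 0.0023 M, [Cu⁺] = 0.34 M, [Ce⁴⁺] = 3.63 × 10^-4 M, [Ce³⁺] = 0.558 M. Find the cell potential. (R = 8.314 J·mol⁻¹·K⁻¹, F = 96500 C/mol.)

The Ce⁴⁺/Ce³⁺ couple has the higher reduction potential and acts as the cathode, so E°_cell = +1.72 − (+0.16) = 1.56 V.
Balancing electrons gives n = 1; the reaction quotient is Q = [Cu²⁺]·[Ce³⁺]/([Cu⁺]·[Ce⁴⁺]) = 10.4.
E = E° − (RT/nF) ln Q = 1.56 − (8.314×363)/(1×96500) × (2.342) = 1.560 − 0.073 = 1.487 V.

1.49 V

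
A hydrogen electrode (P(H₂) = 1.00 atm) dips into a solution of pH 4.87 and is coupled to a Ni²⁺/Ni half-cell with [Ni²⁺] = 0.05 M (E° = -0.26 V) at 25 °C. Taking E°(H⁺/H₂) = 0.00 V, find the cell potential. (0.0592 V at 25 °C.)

0.010 V

The hydrogen couple is the cathode, so E°_cell = 0.26 V; n = 2.
[H⁺] = 10^(−4.87) = 1.3 × 10^-5 M, and Q = [Ni²⁺]·P(H₂) / [H⁺]^2 = 2.75 × 10^8.
E = E° − (0.0592/2) log Q = 0.26 − (0.0592/2)(8.439) = 0.010 V.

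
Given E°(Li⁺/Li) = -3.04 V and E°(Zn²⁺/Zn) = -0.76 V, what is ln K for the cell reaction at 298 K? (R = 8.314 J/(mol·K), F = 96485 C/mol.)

ln K = 177.6

E°_cell = -0.76 − (-3.04) = 2.28 V, with n = 2 electrons transferred.
At equilibrium E = 0, so the Nernst equation gives ln K = nFE°/RT = (2)(96485)(2.28)/((8.314)(298)) = 177.58.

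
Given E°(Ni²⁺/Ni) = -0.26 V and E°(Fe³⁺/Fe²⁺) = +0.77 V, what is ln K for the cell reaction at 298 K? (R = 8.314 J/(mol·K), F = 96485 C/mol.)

ln K = 80.2

E°_cell = +0.77 − (-0.26) = 1.03 V, with n = 2 electrons transferred.
At equilibrium E = 0, so the Nernst equation gives ln K = nFE°/RT = (2)(96485)(1.03)/((8.314)(298)) = 80.22.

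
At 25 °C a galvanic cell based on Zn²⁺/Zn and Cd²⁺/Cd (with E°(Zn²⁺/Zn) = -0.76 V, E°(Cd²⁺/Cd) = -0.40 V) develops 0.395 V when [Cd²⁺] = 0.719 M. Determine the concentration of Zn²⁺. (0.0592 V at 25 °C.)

0.047 M

From the Nernst equation, log Q = n(E° − E)/0.0592 = 2(0.36 − 0.395)/0.0592 = -1.182, so Q = 0.0657.
With Q = [Zn²⁺]/[Cd²⁺] and the known concentrations, [Zn²⁺] in the numerator gives [Zn²⁺] = 0.047 M.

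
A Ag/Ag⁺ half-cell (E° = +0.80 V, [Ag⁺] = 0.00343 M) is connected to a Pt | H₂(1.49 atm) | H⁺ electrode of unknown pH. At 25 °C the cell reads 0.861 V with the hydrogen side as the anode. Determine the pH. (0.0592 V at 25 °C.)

pH = 3.41

E°_cell = 0.80 V and n = 2.
log Q = n(E° − E)/0.0592 = 2×(0.80 − 0.861)/0.0592 = -2.061.
With Q = [H⁺]^2 / ([Ag⁺]^2·P(H₂)), solving for [H⁺] gives log[H⁺] = -3.409, so pH = 3.41.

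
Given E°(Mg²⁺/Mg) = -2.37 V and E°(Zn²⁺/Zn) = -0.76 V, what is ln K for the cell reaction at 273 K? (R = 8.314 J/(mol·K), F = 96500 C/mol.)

ln K = 136.9

E°_cell = -0.76 − (-2.37) = 1.61 V, with n = 2 electrons transferred.
At equilibrium E = 0, so the Nernst equation gives ln K = nFE°/RT = (2)(96500)(1.61)/((8.314)(273)) = 136.90.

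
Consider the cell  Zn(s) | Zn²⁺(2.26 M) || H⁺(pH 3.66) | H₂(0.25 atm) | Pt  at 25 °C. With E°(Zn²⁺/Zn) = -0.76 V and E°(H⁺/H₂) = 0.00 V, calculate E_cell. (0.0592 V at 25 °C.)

The hydrogen couple is the cathode, so E°_cell = 0.76 V; n = 2.
[H⁺] = 10^(−3.66) = 2.2 × 10^-4 M, and Q = [Zn²⁺]·P(H₂) / [H⁺]^2 = 1.18 × 10^7.
E = E° − (0.0592/2) log Q = 0.76 − (0.0592/2)(7.072) = 0.551 V.

0.55 V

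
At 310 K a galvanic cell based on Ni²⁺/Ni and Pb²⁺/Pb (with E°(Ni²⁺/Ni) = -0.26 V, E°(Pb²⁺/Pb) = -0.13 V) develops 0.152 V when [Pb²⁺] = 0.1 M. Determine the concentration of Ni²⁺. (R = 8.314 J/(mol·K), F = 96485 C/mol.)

From the Nernst equation, ln Q = nF(E° − E)/RT = 2×96485×(0.13 − 0.152)/(8.314×310) = -1.647, so Q = 0.193.
With Q = [Ni²⁺]/[Pb²⁺] and the known concentrations, [Ni²⁺] in the numerator gives [Ni²⁺] = 0.019 M.

0.019 M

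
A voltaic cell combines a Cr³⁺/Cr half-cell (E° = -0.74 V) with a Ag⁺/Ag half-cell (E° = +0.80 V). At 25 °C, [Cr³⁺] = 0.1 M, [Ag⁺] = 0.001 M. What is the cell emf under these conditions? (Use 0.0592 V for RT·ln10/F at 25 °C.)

The Ag⁺/Ag couple has the higher reduction potential and acts as the cathode, so E°_cell = +0.80 − (-0.74) = 1.54 V.
Balancing electrons gives n = 3; the reaction quotient is Q = [Cr³⁺]/[Ag⁺]^3 = 1 × 10^8.
At 25 °C, E = E° − (0.0592/n) log Q = 1.54 − (0.0592/3)(8.000) = 1.540 − 0.158 = 1.382 V.

1.38 V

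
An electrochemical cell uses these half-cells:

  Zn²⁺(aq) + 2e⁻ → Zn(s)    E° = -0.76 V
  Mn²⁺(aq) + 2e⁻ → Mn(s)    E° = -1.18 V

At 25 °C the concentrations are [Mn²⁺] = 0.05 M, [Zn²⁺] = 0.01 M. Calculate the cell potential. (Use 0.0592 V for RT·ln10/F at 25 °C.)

The Zn²⁺/Zn couple has the higher reduction potential and acts as the cathode, so E°_cell = -0.76 − (-1.18) = 0.42 V.
Balancing electrons gives n = 2; the reaction quotient is Q = [Mn²⁺]/[Zn²⁺] = 5.00.
At 25 °C, E = E° − (0.0592/n) log Q = 0.42 − (0.0592/2)(0.699) = 0.420 − 0.021 = 0.399 V.

0.399 V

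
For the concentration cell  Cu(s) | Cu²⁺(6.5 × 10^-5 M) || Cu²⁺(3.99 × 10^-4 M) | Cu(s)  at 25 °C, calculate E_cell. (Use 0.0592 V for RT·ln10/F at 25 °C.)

Both half-cells are Cu²⁺/Cu, so E°_cell = 0. The concentrated side is the cathode; the cell reaction moves Cu²⁺ from high to low concentration with n = 2.
Q = [Cu²⁺]_dilute/[Cu²⁺]_conc = 6.5 × 10^-5/3.99 × 10^-4 = 0.163.
E = 0 − (0.0592/2) log Q = −(0.0592/2)(-0.788) = 0.0233 V.

0.023 V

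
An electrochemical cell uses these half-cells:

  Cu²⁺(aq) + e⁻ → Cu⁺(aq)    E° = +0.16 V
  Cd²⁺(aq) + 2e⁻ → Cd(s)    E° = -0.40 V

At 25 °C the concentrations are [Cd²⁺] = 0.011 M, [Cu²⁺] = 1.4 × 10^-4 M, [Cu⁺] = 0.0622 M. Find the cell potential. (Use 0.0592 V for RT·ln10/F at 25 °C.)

The Cu²⁺/Cu⁺ couple has the higher reduction potential and acts as the cathode, so E°_cell = +0.16 − (-0.40) = 0.56 V.
Balancing electrons gives n = 2; the reaction quotient is Q = [Cd²⁺]·[Cu⁺]^2/[Cu²⁺]^2 = 2170.
At 25 °C, E = E° − (0.0592/n) log Q = 0.56 − (0.0592/2)(3.337) = 0.560 − 0.099 = 0.461 V.

0.461 V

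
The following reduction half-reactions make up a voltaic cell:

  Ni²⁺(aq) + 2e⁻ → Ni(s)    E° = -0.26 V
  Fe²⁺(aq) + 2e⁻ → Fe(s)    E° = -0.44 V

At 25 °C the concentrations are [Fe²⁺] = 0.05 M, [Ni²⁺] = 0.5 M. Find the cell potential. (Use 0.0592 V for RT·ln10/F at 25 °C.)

The Ni²⁺/Ni couple has the higher reduction potential and acts as the cathode, so E°_cell = -0.26 − (-0.44) = 0.18 V.
Balancing electrons gives n = 2; the reaction quotient is Q = [Fe²⁺]/[Ni²⁺] = 0.100.
At 25 °C, E = E° − (0.0592/n) log Q = 0.18 − (0.0592/2)(-1.000) = 0.180 + 0.030 = 0.210 V.

0.210 V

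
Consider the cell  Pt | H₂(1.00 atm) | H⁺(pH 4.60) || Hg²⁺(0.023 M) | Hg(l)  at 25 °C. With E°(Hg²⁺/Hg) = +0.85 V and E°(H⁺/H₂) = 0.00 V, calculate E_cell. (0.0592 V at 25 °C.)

1.07 V

The Hg²⁺/Hg couple is the cathode, so E°_cell = 0.85 V; n = 2.
[H⁺] = 10^(−4.60) = 2.5 × 10^-5 M, and Q = [H⁺]^2 / ([Hg²⁺]·P(H₂)) = 2.74 × 10^-8.
E = E° − (0.0592/2) log Q = 0.85 − (0.0592/2)(-7.562) = 1.074 V.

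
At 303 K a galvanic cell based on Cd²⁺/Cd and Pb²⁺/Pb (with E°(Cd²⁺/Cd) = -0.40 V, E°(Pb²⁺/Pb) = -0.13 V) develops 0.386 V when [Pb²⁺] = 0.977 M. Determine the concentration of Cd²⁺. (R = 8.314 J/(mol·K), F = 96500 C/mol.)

1.3 × 10^-4 M

From the Nernst equation, ln Q = nF(E° − E)/RT = 2×96500×(0.27 − 0.386)/(8.314×303) = -8.887, so Q = 1.38 × 10^-4.
With Q = [Cd²⁺]/[Pb²⁺] and the known concentrations, [Cd²⁺] in the numerator gives [Cd²⁺] = 1.3 × 10^-4 M.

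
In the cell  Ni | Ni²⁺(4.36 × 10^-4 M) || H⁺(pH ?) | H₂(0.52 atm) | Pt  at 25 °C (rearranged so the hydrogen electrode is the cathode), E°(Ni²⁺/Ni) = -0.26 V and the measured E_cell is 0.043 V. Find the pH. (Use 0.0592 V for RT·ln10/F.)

pH = 5.49

E°_cell = 0.26 V and n = 2.
log Q = n(E° − E)/0.0592 = 2×(0.26 − 0.043)/0.0592 = 7.331.
With Q = [Ni²⁺]·P(H₂) / [H⁺]^2, solving for [H⁺] gives log[H⁺] = -5.488, so pH = 5.49.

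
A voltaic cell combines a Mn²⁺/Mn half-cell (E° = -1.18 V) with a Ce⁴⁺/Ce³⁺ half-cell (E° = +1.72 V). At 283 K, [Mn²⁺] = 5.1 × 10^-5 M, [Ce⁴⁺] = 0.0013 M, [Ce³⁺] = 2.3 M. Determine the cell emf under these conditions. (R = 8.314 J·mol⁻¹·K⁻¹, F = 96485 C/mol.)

2.84 V

The Ce⁴⁺/Ce³⁺ couple has the higher reduction potential and acts as the cathode, so E°_cell = +1.72 − (-1.18) = 2.90 V.
Balancing electrons gives n = 2; the reaction quotient is Q = [Mn²⁺]·[Ce³⁺]^2/[Ce⁴⁺]^2 = 160.
E = E° − (RT/nF) ln Q = 2.90 − (8.314×283)/(2×96485) × (5.073) = 2.900 − 0.062 = 2.838 V.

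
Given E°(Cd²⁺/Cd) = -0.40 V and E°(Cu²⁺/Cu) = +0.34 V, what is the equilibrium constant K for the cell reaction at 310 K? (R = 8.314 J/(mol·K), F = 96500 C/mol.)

1.2 × 10^24

E°_cell = +0.34 − (-0.40) = 0.74 V, with n = 2 electrons transferred.
At equilibrium E = 0, so the Nernst equation gives ln K = nFE°/RT = (2)(96500)(0.74)/((8.314)(310)) = 55.41.
K = e^55.41 = 1.2 × 10^24.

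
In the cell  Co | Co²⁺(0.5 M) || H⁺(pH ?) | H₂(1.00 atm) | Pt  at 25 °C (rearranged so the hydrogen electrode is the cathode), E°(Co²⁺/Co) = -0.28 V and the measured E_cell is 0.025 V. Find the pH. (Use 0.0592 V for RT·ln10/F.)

pH = 4.46

E°_cell = 0.28 V and n = 2.
log Q = n(E° − E)/0.0592 = 2×(0.28 − 0.025)/0.0592 = 8.615.
With Q = [Co²⁺]·P(H₂) / [H⁺]^2, solving for [H⁺] gives log[H⁺] = -4.458, so pH = 4.46.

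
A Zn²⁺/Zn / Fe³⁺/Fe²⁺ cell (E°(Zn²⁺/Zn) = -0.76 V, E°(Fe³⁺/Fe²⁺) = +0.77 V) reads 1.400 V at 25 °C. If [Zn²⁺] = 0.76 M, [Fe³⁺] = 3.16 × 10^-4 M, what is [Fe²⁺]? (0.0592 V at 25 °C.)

0.057 M

From the Nernst equation, log Q = n(E° − E)/0.0592 = 2(1.53 − 1.400)/0.0592 = 4.392, so Q = 2.47 × 10^4.
With Q = [Zn²⁺]·[Fe²⁺]^2/[Fe³⁺]^2 and the known concentrations, [Fe²⁺]^2 in the numerator gives [Fe²⁺] = 0.057 M.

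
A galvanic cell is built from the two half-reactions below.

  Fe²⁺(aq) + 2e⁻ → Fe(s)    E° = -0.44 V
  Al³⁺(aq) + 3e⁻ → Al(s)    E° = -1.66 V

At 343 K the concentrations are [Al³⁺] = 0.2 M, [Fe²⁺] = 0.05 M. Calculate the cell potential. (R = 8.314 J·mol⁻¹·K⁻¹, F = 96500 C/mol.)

The Fe²⁺/Fe couple has the higher reduction potential and acts as the cathode, so E°_cell = -0.44 − (-1.66) = 1.22 V.
Balancing electrons gives n = 6; the reaction quotient is Q = [Al³⁺]^2/[Fe²⁺]^3 = 320.
E = E° − (RT/nF) ln Q = 1.22 − (8.314×343)/(6×96500) × (5.768) = 1.220 − 0.028 = 1.192 V.

1.19 V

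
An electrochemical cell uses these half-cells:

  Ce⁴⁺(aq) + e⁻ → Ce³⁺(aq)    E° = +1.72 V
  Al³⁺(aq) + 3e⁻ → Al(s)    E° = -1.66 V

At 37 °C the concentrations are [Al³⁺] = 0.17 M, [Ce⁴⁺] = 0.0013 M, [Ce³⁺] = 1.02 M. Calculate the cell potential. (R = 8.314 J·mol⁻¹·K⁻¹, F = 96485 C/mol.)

3.22 V

The Ce⁴⁺/Ce³⁺ couple has the higher reduction potential and acts as the cathode, so E°_cell = +1.72 − (-1.66) = 3.38 V.
Balancing electrons gives n = 3; the reaction quotient is Q = [Al³⁺]·[Ce³⁺]^3/[Ce⁴⁺]^3 = 8.21 × 10^7.
E = E° − (RT/nF) ln Q = 3.38 − (8.314×310)/(3×96485) × (18.224) = 3.380 − 0.162 = 3.218 V.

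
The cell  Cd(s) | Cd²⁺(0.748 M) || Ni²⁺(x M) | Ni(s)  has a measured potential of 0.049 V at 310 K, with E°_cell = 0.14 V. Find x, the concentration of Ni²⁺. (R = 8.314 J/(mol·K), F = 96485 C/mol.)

8.2 × 10^-4 M

From the Nernst equation, ln Q = nF(E° − E)/RT = 2×96485×(0.14 − 0.049)/(8.314×310) = 6.813, so Q = 910.
With Q = [Cd²⁺]/[Ni²⁺] and the known concentrations, [Ni²⁺] in the denominator gives [Ni²⁺] = 8.2 × 10^-4 M.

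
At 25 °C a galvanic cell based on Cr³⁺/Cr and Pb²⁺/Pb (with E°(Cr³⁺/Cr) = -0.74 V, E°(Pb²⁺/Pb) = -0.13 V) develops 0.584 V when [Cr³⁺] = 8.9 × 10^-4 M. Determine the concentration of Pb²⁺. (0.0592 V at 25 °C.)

0.0012 M

From the Nernst equation, log Q = n(E° − E)/0.0592 = 6(0.61 − 0.584)/0.0592 = 2.635, so Q = 432.
With Q = [Cr³⁺]^2/[Pb²⁺]^3 and the known concentrations, [Pb²⁺]^3 in the denominator gives [Pb²⁺] = 0.0012 M.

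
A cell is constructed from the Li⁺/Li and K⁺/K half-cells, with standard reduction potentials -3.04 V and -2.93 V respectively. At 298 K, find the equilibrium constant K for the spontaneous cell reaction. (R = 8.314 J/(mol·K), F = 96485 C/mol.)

73

E°_cell = -2.93 − (-3.04) = 0.11 V, with n = 1 electron transferred.
At equilibrium E = 0, so the Nernst equation gives ln K = nFE°/RT = (1)(96485)(0.11)/((8.314)(298)) = 4.28.
K = e^4.28 = 73.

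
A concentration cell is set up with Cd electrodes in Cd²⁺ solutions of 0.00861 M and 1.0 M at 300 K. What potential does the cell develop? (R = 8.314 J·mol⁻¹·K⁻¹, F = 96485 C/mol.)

Both half-cells are Cd²⁺/Cd, so E°_cell = 0. The concentrated side is the cathode; the cell reaction moves Cd²⁺ from high to low concentration with n = 2.
Q = [Cd²⁺]_dilute/[Cd²⁺]_conc = 0.00861/1.0 = 0.00861.
E = 0 − (RT/nF) ln Q = −((8.314×300)/(2×96485))(-4.755) = 0.0615 V.

0.061 V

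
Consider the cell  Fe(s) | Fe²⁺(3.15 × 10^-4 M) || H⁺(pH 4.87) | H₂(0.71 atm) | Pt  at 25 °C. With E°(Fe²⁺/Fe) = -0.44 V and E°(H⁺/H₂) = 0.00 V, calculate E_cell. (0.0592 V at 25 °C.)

0.26 V

The hydrogen couple is the cathode, so E°_cell = 0.44 V; n = 2.
[H⁺] = 10^(−4.87) = 1.3 × 10^-5 M, and Q = [Fe²⁺]·P(H₂) / [H⁺]^2 = 1.23 × 10^6.
E = E° − (0.0592/2) log Q = 0.44 − (0.0592/2)(6.090) = 0.260 V.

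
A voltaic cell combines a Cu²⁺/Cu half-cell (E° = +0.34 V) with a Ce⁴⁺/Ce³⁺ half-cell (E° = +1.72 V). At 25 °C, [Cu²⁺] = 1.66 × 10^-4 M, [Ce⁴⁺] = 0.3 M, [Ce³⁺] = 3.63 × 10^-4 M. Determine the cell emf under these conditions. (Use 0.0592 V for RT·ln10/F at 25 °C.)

The Ce⁴⁺/Ce³⁺ couple has the higher reduction potential and acts as the cathode, so E°_cell = +1.72 − (+0.34) = 1.38 V.
Balancing electrons gives n = 2; the reaction quotient is Q = [Cu²⁺]·[Ce³⁺]^2/[Ce⁴⁺]^2 = 2.43 × 10^-10.
At 25 °C, E = E° − (0.0592/n) log Q = 1.38 − (0.0592/2)(-9.614) = 1.380 + 0.285 = 1.665 V.

1.66 V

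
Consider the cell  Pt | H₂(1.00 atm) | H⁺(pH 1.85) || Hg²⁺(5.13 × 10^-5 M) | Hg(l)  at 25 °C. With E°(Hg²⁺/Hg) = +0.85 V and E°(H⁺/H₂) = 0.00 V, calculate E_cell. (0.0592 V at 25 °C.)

The Hg²⁺/Hg couple is the cathode, so E°_cell = 0.85 V; n = 2.
[H⁺] = 10^(−1.85) = 0.014 M, and Q = [H⁺]^2 / ([Hg²⁺]·P(H₂)) = 3.89.
E = E° − (0.0592/2) log Q = 0.85 − (0.0592/2)(0.590) = 0.833 V.

0.83 V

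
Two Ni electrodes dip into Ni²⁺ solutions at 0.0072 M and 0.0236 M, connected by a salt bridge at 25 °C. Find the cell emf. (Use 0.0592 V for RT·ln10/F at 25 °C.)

Both half-cells are Ni²⁺/Ni, so E°_cell = 0. The concentrated side is the cathode; the cell reaction moves Ni²⁺ from high to low concentration with n = 2.
Q = [Ni²⁺]_dilute/[Ni²⁺]_conc = 0.0072/0.0236 = 0.305.
E = 0 − (0.0592/2) log Q = −(0.0592/2)(-0.516) = 0.0153 V.

0.015 V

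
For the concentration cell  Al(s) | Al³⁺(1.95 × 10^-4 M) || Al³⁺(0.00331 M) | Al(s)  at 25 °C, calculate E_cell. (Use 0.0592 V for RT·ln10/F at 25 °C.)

Both half-cells are Al³⁺/Al, so E°_cell = 0. The concentrated side is the cathode; the cell reaction moves Al³⁺ from high to low concentration with n = 3.
Q = [Al³⁺]_dilute/[Al³⁺]_conc = 1.95 × 10^-4/0.00331 = 0.0589.
E = 0 − (0.0592/3) log Q = −(0.0592/3)(-1.230) = 0.0243 V.

0.024 V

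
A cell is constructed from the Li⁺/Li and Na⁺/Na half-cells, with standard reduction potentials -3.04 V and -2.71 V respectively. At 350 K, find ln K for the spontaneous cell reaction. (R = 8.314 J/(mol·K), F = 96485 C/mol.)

ln K = 10.9

E°_cell = -2.71 − (-3.04) = 0.33 V, with n = 1 electron transferred.
At equilibrium E = 0, so the Nernst equation gives ln K = nFE°/RT = (1)(96485)(0.33)/((8.314)(350)) = 10.94.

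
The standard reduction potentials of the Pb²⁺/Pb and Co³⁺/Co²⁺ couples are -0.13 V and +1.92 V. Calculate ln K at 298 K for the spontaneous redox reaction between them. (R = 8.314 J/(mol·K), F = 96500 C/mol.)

E°_cell = +1.92 − (-0.13) = 2.05 V, with n = 2 electrons transferred.
At equilibrium E = 0, so the Nernst equation gives ln K = nFE°/RT = (2)(96500)(2.05)/((8.314)(298)) = 159.69.

ln K = 159.7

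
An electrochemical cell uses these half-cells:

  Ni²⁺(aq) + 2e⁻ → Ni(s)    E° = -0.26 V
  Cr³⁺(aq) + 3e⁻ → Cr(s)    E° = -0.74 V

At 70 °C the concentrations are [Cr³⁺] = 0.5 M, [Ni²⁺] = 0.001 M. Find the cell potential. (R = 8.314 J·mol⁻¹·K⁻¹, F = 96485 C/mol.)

The Ni²⁺/Ni couple has the higher reduction potential and acts as the cathode, so E°_cell = -0.26 − (-0.74) = 0.48 V.
Balancing electrons gives n = 6; the reaction quotient is Q = [Cr³⁺]^2/[Ni²⁺]^3 = 2.5 × 10^8.
E = E° − (RT/nF) ln Q = 0.48 − (8.314×343)/(6×96485) × (19.337) = 0.480 − 0.095 = 0.385 V.

0.385 V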